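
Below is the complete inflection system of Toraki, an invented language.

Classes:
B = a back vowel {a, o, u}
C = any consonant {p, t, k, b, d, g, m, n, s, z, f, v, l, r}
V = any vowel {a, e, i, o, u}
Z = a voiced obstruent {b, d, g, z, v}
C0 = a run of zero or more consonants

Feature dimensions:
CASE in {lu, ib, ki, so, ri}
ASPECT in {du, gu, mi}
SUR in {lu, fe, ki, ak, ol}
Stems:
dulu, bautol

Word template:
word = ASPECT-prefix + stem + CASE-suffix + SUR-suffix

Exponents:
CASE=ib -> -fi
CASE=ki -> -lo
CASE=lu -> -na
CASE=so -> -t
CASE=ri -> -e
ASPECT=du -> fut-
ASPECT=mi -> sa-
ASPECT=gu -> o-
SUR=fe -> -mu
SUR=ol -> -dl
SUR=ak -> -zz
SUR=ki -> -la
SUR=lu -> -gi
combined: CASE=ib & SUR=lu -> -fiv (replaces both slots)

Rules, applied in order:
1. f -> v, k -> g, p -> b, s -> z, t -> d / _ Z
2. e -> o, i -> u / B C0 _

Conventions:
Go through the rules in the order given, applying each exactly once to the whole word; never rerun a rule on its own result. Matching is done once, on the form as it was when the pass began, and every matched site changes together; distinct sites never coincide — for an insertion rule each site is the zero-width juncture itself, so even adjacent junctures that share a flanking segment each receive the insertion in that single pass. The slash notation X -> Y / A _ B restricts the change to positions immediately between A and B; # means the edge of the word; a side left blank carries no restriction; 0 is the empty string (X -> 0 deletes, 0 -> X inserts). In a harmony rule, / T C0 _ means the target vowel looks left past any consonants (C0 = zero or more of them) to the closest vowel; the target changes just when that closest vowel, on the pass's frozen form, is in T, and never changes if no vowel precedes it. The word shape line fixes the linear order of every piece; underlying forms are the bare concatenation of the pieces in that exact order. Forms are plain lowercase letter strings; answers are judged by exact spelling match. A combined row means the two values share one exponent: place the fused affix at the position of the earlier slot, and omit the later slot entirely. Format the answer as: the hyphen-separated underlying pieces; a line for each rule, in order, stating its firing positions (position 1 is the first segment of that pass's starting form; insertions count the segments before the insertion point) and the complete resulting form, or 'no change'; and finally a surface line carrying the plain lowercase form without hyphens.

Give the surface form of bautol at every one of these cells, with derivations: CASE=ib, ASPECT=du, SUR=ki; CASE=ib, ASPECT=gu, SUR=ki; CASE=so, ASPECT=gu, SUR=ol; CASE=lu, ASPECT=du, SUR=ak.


cell CASE=ib, ASPECT=du, SUR=ki:
underlying: fut-bautol-fi-la
1. f -> v, k -> g, p -> b, s -> z, t -> d / _ Z: fires at position(s) 3: fudbautolfila
2. e -> o, i -> u / B C0 _: fires at position(s) 11: fudbautolfula
surface: fudbautolfula

cell CASE=ib, ASPECT=gu, SUR=ki:
underlying: o-bautol-fi-la
1. f -> v, k -> g, p -> b, s -> z, t -> d / _ Z: no change
2. e -> o, i -> u / B C0 _: fires at position(s) 9: obautolfula
surface: obautolfula

cell CASE=so, ASPECT=gu, SUR=ol:
underlying: o-bautol-t-dl
1. f -> v, k -> g, p -> b, s -> z, t -> d / _ Z: fires at position(s) 8: obautolddl
2. e -> o, i -> u / B C0 _: no change
surface: obautolddl

cell CASE=lu, ASPECT=du, SUR=ak:
underlying: fut-bautol-na-zz
1. f -> v, k -> g, p -> b, s -> z, t -> d / _ Z: fires at position(s) 3: fudbautolnazz
2. e -> o, i -> u / B C0 _: no change
surface: fudbautolnazz


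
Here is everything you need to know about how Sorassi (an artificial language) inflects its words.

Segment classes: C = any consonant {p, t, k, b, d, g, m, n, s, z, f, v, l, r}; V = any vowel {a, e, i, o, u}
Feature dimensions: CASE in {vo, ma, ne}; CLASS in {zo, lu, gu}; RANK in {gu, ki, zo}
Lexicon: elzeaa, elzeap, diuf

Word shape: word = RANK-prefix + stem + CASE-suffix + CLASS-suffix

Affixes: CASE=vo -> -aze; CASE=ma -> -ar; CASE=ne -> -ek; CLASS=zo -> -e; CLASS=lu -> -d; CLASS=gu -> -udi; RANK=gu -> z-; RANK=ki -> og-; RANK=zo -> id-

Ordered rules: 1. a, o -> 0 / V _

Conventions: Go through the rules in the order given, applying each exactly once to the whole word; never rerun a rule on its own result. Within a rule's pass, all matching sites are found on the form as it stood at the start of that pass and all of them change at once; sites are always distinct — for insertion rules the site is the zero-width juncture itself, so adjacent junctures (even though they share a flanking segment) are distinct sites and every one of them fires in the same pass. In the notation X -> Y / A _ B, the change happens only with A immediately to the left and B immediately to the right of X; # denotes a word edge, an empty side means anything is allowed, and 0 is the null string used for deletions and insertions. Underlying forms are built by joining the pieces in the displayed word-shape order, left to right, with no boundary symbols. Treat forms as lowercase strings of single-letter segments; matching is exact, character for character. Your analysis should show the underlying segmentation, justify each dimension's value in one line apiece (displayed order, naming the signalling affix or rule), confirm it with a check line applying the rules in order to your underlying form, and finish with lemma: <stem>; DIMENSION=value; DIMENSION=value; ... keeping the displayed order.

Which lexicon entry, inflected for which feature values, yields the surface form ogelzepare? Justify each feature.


underlying: og-elzeap-ar-e
CASE=ma - signalled by the affix -ar
CLASS=zo - signalled by the affix -e
RANK=ki - signalled by the affix og-
check: ogelzeapare -> ogelzepare
lemma: elzeap; CASE=ma; CLASS=zo; RANK=ki


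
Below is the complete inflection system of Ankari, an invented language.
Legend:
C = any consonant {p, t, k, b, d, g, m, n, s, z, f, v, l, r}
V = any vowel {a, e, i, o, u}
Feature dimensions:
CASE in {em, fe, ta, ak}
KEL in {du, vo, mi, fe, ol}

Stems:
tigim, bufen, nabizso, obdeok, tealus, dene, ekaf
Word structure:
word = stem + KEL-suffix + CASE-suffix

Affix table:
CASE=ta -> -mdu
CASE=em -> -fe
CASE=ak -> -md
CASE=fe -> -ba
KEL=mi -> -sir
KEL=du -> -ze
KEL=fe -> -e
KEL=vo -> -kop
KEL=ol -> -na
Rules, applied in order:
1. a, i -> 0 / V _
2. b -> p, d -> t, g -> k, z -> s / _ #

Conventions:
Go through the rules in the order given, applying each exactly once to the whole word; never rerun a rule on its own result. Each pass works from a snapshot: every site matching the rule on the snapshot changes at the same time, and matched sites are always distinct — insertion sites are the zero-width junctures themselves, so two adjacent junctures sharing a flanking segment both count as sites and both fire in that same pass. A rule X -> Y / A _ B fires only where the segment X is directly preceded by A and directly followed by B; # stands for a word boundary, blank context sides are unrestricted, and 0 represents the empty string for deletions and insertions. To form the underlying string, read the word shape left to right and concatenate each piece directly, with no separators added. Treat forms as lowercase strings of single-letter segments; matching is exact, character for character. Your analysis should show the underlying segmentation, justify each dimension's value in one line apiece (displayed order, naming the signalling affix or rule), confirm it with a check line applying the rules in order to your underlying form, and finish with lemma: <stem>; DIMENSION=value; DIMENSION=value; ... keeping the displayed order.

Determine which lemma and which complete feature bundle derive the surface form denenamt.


underlying: dene-na-md
CASE=ak - signalled by the affix -md
KEL=ol - signalled by the affix -na
check: denenamd -> denenamd -> denenamt
lemma: dene; CASE=ak; KEL=ol


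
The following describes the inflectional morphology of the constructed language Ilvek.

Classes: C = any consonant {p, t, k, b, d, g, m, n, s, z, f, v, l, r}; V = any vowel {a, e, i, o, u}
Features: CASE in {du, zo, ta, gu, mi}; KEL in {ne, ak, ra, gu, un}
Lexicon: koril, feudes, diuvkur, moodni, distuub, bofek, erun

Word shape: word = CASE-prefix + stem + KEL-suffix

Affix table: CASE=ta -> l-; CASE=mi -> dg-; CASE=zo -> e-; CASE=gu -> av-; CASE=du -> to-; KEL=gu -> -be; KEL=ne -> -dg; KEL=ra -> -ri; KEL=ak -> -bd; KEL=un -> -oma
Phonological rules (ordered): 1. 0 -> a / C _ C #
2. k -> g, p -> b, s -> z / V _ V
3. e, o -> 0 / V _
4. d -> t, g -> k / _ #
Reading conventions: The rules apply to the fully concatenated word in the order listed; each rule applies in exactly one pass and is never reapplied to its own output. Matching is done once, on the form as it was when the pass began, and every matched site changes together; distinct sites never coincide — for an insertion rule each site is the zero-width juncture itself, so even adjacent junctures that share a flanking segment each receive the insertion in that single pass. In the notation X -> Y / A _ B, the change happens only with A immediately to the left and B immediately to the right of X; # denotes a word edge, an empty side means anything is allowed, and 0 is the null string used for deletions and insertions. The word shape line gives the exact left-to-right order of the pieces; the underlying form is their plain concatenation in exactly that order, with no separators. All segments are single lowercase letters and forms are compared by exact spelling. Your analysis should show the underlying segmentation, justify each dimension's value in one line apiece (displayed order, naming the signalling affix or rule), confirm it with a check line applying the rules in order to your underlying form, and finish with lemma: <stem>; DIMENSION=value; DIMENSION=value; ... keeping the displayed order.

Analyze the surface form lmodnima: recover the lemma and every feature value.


underlying: l-moodni-oma
CASE=ta - signalled by the affix l-
KEL=un - signalled by the affix -oma
check: lmoodnioma -> lmoodnioma -> lmoodnioma -> lmodnima -> lmodnima
lemma: moodni; CASE=ta; KEL=un


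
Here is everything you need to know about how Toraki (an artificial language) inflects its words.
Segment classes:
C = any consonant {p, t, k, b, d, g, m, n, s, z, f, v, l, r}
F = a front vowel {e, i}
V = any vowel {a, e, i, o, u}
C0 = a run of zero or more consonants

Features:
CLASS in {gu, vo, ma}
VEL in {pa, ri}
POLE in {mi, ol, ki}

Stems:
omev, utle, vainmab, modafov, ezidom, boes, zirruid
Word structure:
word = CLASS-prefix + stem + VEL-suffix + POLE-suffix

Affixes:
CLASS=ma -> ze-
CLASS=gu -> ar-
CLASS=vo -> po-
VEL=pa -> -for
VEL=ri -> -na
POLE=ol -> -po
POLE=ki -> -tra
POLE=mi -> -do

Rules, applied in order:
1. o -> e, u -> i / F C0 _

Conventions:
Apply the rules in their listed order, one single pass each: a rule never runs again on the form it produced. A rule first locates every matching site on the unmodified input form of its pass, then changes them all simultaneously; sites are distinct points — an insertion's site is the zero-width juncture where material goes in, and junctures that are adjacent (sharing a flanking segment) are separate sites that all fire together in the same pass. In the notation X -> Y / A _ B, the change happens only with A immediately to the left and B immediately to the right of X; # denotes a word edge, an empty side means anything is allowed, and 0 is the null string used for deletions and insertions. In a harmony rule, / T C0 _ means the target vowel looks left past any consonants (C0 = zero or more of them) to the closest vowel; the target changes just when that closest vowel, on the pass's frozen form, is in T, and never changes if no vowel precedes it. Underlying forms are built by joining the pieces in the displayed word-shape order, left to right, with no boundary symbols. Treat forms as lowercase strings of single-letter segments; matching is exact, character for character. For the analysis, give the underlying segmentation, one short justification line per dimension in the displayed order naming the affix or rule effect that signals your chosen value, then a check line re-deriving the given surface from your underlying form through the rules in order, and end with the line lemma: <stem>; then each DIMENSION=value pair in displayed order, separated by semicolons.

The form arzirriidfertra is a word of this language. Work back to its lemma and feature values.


underlying: ar-zirruid-for-tra
CLASS=gu - signalled by the affix ar-
VEL=pa - signalled by the affix -for
POLE=ki - signalled by the affix -tra
check: arzirruidfortra -> arzirriidfertra
lemma: zirruid; CLASS=gu; VEL=pa; POLE=ki


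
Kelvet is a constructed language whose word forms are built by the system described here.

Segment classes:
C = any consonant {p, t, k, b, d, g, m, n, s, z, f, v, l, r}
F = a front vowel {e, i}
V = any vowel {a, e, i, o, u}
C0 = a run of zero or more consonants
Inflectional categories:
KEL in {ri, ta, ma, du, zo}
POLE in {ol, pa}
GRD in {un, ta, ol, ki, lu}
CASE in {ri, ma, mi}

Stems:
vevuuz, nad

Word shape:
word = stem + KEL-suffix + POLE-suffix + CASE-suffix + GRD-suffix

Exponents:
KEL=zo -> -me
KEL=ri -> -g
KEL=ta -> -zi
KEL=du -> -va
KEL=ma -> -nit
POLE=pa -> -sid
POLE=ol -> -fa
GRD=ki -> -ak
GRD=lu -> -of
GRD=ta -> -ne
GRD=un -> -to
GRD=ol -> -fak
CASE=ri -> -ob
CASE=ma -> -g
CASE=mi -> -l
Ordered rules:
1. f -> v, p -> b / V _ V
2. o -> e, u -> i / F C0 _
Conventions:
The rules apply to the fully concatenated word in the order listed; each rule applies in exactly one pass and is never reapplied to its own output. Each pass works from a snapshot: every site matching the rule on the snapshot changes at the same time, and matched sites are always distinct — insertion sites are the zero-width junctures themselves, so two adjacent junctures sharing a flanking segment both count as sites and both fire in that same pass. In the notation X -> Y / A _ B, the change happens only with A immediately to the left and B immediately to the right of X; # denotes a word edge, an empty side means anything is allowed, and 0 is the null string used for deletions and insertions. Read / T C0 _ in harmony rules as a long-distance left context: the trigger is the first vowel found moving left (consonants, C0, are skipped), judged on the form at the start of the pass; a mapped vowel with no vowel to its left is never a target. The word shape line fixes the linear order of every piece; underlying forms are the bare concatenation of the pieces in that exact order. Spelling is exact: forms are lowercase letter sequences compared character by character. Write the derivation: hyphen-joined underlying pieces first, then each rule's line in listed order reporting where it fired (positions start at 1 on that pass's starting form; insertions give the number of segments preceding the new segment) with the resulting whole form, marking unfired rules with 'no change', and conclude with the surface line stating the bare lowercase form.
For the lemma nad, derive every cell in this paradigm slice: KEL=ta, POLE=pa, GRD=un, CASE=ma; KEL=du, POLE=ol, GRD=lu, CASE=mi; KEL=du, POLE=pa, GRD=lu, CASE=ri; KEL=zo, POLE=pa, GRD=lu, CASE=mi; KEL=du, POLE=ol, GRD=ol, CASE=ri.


cell KEL=ta, POLE=pa, GRD=un, CASE=ma:
underlying: nad-zi-sid-g-to
1. f -> v, p -> b / V _ V: no change
2. o -> e, u -> i / F C0 _: fires at position(s) 11: nadzisidgte
surface: nadzisidgte

cell KEL=du, POLE=ol, GRD=lu, CASE=mi:
underlying: nad-va-fa-l-of
1. f -> v, p -> b / V _ V: fires at position(s) 6: nadvavalof
2. o -> e, u -> i / F C0 _: no change
surface: nadvavalof

cell KEL=du, POLE=pa, GRD=lu, CASE=ri:
underlying: nad-va-sid-ob-of
1. f -> v, p -> b / V _ V: no change
2. o -> e, u -> i / F C0 _: fires at position(s) 9: nadvasidebof
surface: nadvasidebof

cell KEL=zo, POLE=pa, GRD=lu, CASE=mi:
underlying: nad-me-sid-l-of
1. f -> v, p -> b / V _ V: no change
2. o -> e, u -> i / F C0 _: fires at position(s) 10: nadmesidlef
surface: nadmesidlef

cell KEL=du, POLE=ol, GRD=ol, CASE=ri:
underlying: nad-va-fa-ob-fak
1. f -> v, p -> b / V _ V: fires at position(s) 6: nadvavaobfak
2. o -> e, u -> i / F C0 _: no change
surface: nadvavaobfak


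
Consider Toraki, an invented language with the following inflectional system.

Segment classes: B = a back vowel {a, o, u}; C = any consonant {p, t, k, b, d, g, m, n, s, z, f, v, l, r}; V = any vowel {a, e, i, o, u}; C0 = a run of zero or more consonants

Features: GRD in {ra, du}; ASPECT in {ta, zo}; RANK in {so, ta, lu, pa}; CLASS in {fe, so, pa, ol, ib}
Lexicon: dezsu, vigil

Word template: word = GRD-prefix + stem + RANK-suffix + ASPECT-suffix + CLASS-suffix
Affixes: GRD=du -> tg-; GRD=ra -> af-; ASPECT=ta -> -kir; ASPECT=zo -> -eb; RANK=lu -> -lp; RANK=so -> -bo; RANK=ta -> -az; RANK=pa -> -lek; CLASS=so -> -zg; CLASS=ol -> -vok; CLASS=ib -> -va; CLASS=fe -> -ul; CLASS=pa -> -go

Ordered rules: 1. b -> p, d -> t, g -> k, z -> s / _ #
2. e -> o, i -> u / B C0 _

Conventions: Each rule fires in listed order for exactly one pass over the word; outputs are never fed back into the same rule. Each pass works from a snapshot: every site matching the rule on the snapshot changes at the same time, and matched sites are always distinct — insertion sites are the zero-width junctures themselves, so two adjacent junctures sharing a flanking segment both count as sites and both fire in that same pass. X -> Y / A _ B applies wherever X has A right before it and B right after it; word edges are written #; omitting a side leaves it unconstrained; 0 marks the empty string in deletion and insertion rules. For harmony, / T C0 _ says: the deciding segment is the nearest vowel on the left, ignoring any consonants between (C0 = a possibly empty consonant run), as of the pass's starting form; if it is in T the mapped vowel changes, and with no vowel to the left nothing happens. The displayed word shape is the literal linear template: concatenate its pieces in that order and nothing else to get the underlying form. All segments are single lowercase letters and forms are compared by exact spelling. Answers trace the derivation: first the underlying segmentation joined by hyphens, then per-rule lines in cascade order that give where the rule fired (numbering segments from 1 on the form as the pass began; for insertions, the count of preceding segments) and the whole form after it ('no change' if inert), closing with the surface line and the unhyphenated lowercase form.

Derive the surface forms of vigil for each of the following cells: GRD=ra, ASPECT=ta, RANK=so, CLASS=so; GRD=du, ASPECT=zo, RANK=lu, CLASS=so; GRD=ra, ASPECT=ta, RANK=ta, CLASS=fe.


cell GRD=ra, ASPECT=ta, RANK=so, CLASS=so:
underlying: af-vigil-bo-kir-zg
1. b -> p, d -> t, g -> k, z -> s / _ #: fires at position(s) 14: afvigilbokirzk
2. e -> o, i -> u / B C0 _: fires at position(s) 4, 11: afvugilbokurzk
surface: afvugilbokurzk

cell GRD=du, ASPECT=zo, RANK=lu, CLASS=so:
underlying: tg-vigil-lp-eb-zg
1. b -> p, d -> t, g -> k, z -> s / _ #: fires at position(s) 13: tgvigillpebzk
2. e -> o, i -> u / B C0 _: no change
surface: tgvigillpebzk

cell GRD=ra, ASPECT=ta, RANK=ta, CLASS=fe:
underlying: af-vigil-az-kir-ul
1. b -> p, d -> t, g -> k, z -> s / _ #: no change
2. e -> o, i -> u / B C0 _: fires at position(s) 4, 11: afvugilazkurul
surface: afvugilazkurul


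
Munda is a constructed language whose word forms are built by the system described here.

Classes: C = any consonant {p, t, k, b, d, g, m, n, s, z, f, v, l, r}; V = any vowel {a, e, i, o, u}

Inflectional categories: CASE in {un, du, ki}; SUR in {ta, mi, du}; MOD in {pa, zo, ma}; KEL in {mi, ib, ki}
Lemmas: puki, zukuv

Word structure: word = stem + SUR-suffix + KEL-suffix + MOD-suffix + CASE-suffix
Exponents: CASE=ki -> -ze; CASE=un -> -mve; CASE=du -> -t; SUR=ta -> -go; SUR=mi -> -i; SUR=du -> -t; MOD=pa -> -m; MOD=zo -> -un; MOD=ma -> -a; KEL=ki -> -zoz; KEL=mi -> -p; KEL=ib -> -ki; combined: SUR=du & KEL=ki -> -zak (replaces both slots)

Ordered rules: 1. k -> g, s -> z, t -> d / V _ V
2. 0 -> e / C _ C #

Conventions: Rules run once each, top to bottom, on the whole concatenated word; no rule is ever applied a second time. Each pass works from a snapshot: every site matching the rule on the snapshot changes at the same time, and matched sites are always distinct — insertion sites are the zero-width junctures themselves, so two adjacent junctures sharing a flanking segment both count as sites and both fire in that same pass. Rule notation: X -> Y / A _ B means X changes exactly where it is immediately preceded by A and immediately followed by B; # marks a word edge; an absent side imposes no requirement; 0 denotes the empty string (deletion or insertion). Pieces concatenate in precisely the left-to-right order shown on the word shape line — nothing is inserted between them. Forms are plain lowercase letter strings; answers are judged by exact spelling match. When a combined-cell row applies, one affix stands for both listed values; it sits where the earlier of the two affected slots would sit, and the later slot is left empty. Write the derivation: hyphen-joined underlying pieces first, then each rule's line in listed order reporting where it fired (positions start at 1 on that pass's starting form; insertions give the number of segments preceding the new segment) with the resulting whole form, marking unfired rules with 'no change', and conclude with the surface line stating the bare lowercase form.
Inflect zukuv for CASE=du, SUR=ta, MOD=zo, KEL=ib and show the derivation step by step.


underlying: zukuv-go-ki-un-t
1. k -> g, s -> z, t -> d / V _ V: fires at position(s) 3, 8: zuguvgogiunt
2. 0 -> e / C _ C #: inserts after position(s) 11: zuguvgogiunet
surface: zuguvgogiunet


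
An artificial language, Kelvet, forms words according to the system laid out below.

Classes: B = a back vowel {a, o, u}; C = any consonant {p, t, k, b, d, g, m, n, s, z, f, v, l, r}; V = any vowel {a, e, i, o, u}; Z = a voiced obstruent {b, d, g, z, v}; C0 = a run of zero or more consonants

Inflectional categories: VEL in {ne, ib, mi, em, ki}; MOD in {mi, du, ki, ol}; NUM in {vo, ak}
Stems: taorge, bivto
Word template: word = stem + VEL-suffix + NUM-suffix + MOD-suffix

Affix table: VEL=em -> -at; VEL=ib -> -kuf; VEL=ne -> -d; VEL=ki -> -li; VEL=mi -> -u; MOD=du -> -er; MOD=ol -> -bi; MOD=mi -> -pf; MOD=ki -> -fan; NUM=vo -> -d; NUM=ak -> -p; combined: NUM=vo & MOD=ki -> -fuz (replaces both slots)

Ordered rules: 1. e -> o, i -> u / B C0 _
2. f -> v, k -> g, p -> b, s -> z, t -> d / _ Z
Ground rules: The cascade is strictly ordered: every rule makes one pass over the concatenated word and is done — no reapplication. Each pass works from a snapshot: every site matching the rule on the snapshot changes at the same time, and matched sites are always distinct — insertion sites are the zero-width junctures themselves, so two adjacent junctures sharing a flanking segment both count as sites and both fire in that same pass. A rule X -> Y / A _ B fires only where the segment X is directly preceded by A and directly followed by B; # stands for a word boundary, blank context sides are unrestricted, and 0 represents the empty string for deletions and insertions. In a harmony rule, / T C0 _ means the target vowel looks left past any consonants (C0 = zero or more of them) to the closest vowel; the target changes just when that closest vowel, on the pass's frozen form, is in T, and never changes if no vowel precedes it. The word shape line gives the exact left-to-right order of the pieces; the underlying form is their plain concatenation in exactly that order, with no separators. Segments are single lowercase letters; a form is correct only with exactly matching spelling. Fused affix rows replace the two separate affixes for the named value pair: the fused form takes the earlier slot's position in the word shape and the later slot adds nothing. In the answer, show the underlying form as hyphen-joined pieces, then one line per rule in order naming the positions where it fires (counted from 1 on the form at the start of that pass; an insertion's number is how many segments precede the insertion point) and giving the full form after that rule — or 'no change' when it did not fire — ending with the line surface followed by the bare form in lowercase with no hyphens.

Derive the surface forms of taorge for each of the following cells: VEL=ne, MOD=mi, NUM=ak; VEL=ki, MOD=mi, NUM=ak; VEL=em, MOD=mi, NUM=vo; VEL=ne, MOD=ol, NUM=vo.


cell VEL=ne, MOD=mi, NUM=ak:
underlying: taorge-d-p-pf
1. e -> o, i -> u / B C0 _: fires at position(s) 6: taorgodppf
2. f -> v, k -> g, p -> b, s -> z, t -> d / _ Z: no change
surface: taorgodppf

cell VEL=ki, MOD=mi, NUM=ak:
underlying: taorge-li-p-pf
1. e -> o, i -> u / B C0 _: fires at position(s) 6: taorgolippf
2. f -> v, k -> g, p -> b, s -> z, t -> d / _ Z: no change
surface: taorgolippf

cell VEL=em, MOD=mi, NUM=vo:
underlying: taorge-at-d-pf
1. e -> o, i -> u / B C0 _: fires at position(s) 6: taorgoatdpf
2. f -> v, k -> g, p -> b, s -> z, t -> d / _ Z: fires at position(s) 8: taorgoaddpf
surface: taorgoaddpf

cell VEL=ne, MOD=ol, NUM=vo:
underlying: taorge-d-d-bi
1. e -> o, i -> u / B C0 _: fires at position(s) 6: taorgoddbi
2. f -> v, k -> g, p -> b, s -> z, t -> d / _ Z: no change
surface: taorgoddbi


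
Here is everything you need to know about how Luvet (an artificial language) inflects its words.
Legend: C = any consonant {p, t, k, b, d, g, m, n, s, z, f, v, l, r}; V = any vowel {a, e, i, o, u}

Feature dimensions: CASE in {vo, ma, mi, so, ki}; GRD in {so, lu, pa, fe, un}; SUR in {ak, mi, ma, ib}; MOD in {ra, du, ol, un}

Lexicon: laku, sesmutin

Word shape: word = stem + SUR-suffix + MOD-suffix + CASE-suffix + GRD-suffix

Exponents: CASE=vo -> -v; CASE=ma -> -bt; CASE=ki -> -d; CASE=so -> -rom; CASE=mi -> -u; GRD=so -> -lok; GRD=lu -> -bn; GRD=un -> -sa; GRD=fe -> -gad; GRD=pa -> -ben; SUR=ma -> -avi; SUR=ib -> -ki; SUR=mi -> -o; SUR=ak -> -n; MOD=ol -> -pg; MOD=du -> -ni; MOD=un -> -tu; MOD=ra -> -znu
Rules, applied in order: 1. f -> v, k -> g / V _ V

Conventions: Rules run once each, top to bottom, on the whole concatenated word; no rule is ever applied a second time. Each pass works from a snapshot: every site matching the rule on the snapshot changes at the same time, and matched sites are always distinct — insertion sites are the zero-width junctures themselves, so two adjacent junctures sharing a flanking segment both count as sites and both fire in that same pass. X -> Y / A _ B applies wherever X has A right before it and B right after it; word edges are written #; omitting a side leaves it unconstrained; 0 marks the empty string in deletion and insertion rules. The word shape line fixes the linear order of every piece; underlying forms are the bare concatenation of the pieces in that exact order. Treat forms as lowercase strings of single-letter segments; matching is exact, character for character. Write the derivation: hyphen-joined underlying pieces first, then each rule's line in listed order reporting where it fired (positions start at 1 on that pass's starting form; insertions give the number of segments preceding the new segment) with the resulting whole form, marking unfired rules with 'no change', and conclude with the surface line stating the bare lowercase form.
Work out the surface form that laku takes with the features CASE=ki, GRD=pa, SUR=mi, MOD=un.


underlying: laku-o-tu-d-ben
1. f -> v, k -> g / V _ V: fires at position(s) 3: laguotudben
surface: laguotudben


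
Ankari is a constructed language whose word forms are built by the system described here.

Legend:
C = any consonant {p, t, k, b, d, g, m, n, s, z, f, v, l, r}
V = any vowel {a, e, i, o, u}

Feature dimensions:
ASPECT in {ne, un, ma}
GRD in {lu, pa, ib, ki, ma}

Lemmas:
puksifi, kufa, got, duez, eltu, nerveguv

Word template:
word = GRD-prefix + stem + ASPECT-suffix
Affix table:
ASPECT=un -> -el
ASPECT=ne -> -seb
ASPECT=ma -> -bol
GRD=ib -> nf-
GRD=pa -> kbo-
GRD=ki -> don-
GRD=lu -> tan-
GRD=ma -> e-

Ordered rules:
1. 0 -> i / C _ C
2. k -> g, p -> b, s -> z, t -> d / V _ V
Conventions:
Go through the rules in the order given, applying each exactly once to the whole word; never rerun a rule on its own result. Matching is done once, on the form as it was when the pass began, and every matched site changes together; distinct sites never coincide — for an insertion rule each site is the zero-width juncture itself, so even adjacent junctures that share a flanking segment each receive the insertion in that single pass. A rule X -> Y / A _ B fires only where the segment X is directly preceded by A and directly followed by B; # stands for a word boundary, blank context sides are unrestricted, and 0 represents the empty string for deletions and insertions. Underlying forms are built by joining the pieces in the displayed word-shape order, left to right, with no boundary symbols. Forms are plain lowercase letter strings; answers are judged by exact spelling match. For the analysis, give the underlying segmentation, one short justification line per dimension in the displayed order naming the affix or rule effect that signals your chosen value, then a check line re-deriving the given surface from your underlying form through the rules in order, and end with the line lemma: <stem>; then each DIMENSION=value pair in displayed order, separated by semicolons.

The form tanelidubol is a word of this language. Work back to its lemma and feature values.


underlying: tan-eltu-bol
ASPECT=ma - signalled by the affix -bol
GRD=lu - signalled by the affix tan-
check: taneltubol -> tanelitubol -> tanelidubol
lemma: eltu; ASPECT=ma; GRD=lu


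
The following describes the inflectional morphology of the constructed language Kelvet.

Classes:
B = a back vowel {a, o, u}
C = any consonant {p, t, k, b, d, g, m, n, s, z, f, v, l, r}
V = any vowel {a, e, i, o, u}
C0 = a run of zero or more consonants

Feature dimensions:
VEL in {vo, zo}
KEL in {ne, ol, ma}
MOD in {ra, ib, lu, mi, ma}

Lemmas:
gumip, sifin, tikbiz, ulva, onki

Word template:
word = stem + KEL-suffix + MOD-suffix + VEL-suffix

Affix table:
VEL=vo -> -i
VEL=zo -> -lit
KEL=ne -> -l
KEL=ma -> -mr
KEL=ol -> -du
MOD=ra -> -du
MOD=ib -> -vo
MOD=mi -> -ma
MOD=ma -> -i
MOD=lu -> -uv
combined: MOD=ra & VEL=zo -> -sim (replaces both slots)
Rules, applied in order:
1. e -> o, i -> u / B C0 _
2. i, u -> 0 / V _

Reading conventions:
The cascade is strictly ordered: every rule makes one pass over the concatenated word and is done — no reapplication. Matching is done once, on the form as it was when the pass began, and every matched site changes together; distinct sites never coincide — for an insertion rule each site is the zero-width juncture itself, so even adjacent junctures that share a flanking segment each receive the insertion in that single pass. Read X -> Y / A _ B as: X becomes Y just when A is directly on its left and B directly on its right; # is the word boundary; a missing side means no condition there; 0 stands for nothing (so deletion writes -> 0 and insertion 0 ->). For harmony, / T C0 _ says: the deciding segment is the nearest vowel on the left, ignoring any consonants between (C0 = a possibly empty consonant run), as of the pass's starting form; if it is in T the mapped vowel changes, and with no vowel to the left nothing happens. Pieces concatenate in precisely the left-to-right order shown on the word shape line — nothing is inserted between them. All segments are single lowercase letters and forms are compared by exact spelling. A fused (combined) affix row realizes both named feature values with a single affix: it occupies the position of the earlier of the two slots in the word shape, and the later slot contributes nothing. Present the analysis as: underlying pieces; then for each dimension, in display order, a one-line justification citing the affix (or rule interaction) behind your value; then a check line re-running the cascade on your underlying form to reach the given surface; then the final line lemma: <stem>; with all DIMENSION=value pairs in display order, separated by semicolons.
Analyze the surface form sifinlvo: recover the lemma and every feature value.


underlying: sifin-l-vo-i
VEL=vo - signalled by the affix -i
KEL=ne - signalled by the affix -l
MOD=ib - signalled by the affix -vo
check: sifinlvoi -> sifinlvou -> sifinlvo
lemma: sifin; VEL=vo; KEL=ne; MOD=ib


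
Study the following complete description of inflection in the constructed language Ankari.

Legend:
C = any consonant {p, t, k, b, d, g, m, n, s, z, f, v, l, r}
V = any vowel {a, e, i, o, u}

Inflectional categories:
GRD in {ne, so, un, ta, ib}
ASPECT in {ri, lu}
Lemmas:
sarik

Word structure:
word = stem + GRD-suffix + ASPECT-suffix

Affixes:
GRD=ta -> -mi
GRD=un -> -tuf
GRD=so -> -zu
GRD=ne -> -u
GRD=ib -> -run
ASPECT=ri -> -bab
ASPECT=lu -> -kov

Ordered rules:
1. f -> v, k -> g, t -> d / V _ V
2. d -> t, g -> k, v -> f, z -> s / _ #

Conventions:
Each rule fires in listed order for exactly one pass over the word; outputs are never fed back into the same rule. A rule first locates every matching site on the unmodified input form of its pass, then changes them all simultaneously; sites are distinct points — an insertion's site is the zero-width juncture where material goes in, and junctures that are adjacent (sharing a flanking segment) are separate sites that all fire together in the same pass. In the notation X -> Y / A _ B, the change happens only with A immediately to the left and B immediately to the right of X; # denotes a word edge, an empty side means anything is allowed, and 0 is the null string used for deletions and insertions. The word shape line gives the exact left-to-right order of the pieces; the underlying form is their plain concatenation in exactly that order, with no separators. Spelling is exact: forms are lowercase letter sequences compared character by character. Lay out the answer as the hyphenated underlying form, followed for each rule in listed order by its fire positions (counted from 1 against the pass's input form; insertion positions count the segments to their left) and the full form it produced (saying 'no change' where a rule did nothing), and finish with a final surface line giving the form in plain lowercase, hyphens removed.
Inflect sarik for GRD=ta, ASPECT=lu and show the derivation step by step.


underlying: sarik-mi-kov
1. f -> v, k -> g, t -> d / V _ V: fires at position(s) 8: sarikmigov
2. d -> t, g -> k, v -> f, z -> s / _ #: fires at position(s) 10: sarikmigof
surface: sarikmigof


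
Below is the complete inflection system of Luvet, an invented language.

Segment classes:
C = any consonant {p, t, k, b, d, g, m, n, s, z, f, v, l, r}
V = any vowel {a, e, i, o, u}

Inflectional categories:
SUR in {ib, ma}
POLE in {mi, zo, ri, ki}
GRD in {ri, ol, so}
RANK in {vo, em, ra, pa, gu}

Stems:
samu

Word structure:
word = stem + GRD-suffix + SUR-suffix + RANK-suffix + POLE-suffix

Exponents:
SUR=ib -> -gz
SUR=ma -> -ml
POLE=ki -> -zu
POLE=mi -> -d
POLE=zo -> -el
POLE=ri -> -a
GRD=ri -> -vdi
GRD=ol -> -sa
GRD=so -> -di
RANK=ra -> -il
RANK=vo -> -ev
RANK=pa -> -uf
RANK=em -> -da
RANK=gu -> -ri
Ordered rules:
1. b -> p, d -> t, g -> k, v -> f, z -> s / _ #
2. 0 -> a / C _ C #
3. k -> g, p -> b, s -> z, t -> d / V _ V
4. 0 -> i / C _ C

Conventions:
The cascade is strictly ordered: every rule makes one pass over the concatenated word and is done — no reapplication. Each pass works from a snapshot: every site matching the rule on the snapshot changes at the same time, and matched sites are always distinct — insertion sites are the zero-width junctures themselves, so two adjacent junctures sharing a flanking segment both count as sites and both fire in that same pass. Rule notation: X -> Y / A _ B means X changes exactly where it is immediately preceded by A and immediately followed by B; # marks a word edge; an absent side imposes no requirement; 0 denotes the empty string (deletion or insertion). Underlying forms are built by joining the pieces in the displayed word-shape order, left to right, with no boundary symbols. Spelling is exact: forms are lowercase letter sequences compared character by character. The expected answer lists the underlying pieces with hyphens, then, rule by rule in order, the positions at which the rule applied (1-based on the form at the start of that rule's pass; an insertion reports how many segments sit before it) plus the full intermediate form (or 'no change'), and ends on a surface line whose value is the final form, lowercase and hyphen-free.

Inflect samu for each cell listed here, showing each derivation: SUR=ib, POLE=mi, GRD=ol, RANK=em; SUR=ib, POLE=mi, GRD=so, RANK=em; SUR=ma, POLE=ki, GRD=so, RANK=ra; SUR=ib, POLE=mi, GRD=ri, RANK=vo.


cell SUR=ib, POLE=mi, GRD=ol, RANK=em:
underlying: samu-sa-gz-da-d
1. b -> p, d -> t, g -> k, v -> f, z -> s / _ #: fires at position(s) 11: samusagzdat
2. 0 -> a / C _ C #: no change
3. k -> g, p -> b, s -> z, t -> d / V _ V: fires at position(s) 5: samuzagzdat
4. 0 -> i / C _ C: inserts after position(s) 7, 8: samuzagizidat
surface: samuzagizidat

cell SUR=ib, POLE=mi, GRD=so, RANK=em:
underlying: samu-di-gz-da-d
1. b -> p, d -> t, g -> k, v -> f, z -> s / _ #: fires at position(s) 11: samudigzdat
2. 0 -> a / C _ C #: no change
3. k -> g, p -> b, s -> z, t -> d / V _ V: no change
4. 0 -> i / C _ C: inserts after position(s) 7, 8: samudigizidat
surface: samudigizidat

cell SUR=ma, POLE=ki, GRD=so, RANK=ra:
underlying: samu-di-ml-il-zu
1. b -> p, d -> t, g -> k, v -> f, z -> s / _ #: no change
2. 0 -> a / C _ C #: no change
3. k -> g, p -> b, s -> z, t -> d / V _ V: no change
4. 0 -> i / C _ C: inserts after position(s) 7, 10: samudimililizu
surface: samudimililizu

cell SUR=ib, POLE=mi, GRD=ri, RANK=vo:
underlying: samu-vdi-gz-ev-d
1. b -> p, d -> t, g -> k, v -> f, z -> s / _ #: fires at position(s) 12: samuvdigzevt
2. 0 -> a / C _ C #: inserts after position(s) 11: samuvdigzevat
3. k -> g, p -> b, s -> z, t -> d / V _ V: no change
4. 0 -> i / C _ C: inserts after position(s) 5, 8: samuvidigizevat
surface: samuvidigizevat


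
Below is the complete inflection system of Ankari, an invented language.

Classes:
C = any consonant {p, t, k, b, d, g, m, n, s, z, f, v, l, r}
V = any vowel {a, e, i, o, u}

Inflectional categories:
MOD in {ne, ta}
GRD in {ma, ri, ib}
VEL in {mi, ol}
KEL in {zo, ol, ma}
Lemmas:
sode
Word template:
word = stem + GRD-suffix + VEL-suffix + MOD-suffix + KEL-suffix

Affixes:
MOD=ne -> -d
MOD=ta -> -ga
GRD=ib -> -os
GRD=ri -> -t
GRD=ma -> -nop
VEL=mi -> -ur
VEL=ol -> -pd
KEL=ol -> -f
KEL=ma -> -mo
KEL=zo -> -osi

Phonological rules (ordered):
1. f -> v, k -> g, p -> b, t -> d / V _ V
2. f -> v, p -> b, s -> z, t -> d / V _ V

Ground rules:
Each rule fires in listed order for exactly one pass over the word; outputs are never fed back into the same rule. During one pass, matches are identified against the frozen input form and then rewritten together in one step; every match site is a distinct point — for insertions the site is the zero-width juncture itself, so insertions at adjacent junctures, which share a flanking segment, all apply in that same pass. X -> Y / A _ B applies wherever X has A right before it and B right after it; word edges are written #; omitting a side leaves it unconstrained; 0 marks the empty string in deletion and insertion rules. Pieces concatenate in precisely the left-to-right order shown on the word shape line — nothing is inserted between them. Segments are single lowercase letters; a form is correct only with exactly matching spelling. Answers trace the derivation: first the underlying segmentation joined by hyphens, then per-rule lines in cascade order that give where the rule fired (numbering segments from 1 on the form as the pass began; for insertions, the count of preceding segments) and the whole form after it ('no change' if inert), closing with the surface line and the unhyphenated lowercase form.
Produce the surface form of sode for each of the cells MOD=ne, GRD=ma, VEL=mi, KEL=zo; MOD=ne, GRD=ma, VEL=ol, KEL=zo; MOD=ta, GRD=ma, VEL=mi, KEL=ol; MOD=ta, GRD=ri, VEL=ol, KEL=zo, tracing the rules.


cell MOD=ne, GRD=ma, VEL=mi, KEL=zo:
underlying: sode-nop-ur-d-osi
1. f -> v, k -> g, p -> b, t -> d / V _ V: fires at position(s) 7: sodenoburdosi
2. f -> v, p -> b, s -> z, t -> d / V _ V: fires at position(s) 12: sodenoburdozi
surface: sodenoburdozi

cell MOD=ne, GRD=ma, VEL=ol, KEL=zo:
underlying: sode-nop-pd-d-osi
1. f -> v, k -> g, p -> b, t -> d / V _ V: no change
2. f -> v, p -> b, s -> z, t -> d / V _ V: fires at position(s) 12: sodenoppddozi
surface: sodenoppddozi

cell MOD=ta, GRD=ma, VEL=mi, KEL=ol:
underlying: sode-nop-ur-ga-f
1. f -> v, k -> g, p -> b, t -> d / V _ V: fires at position(s) 7: sodenoburgaf
2. f -> v, p -> b, s -> z, t -> d / V _ V: no change
surface: sodenoburgaf

cell MOD=ta, GRD=ri, VEL=ol, KEL=zo:
underlying: sode-t-pd-ga-osi
1. f -> v, k -> g, p -> b, t -> d / V _ V: no change
2. f -> v, p -> b, s -> z, t -> d / V _ V: fires at position(s) 11: sodetpdgaozi
surface: sodetpdgaozi
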